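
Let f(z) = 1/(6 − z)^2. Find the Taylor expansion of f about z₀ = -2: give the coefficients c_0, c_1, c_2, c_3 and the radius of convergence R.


Let w = z − z₀, so z = z₀ + w.
Then 6 − z = 6 − (z₀ + w) = (6 − z₀) − w = 8 − w.
f(z) = 1/(8 − w)^2 = (1/(8)^2) · (1 − w/(8))^{−2}.
By the binomial series (1−u)^{−2} = Σ_{n≥0} C(n+1, 1) u^n for |u|<1, with u = w/(8):
  c_n = C(n+1, 1) / (8)^(n+2).
  c_0 = 1/(8)^2 = 1/64.
  c_1 = 2/(8)^3 = 1/256.
  c_2 = 3/(8)^4 = 3/4096.
  c_3 = 4/(8)^5 = 1/8192.
The series is valid for |w/d| < 1, i.e. |z − z₀| < |d|.
Radius of convergence: R = |6 − z₀| = |8| = 8 (distance from z₀ to the singularity z = 6).

c_0 = 1/64, c_1 = 1/256, c_2 = 3/4096, c_3 = 1/8192; R = 8.


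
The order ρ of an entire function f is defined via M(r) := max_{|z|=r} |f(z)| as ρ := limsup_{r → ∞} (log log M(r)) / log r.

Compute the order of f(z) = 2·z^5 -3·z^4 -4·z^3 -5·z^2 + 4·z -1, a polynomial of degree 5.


|f(z)| ≤ Σ|c_k|·r^k = O(r^5) as r → ∞. Polynomial growth is O(e^{r^ε}) for every ε > 0 (since r^5/e^{r^ε} → 0), so ρ ≤ ε for all ε > 0, i.e. ρ = 0. Every nonconstant polynomial has order 0.
Therefore ρ = 0.

Order ρ = 0.


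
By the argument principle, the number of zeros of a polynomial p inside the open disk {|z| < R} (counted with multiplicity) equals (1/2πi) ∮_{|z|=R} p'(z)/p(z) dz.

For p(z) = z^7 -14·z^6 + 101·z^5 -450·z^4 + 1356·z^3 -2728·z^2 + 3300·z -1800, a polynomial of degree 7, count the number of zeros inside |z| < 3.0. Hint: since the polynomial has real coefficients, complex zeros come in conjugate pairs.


The zeros of p are: (2 + 1i), (2 - 1i), (3 + 3i), (3 - 3i), (1 + 3i), (1 - 3i), 2.
Their magnitudes are: 2.236, 2.236, 4.243, 4.243, 3.162, 3.162, 2.
Zeros with |z| < R = 3.0: (2 + 1i), (2 - 1i), 2.
Count = 3.
By the argument principle, (1/2πi) ∮_{|z|=R} p'(z)/p(z) dz equals exactly this count.

Number of zeros inside |z| < 3.0: 3.


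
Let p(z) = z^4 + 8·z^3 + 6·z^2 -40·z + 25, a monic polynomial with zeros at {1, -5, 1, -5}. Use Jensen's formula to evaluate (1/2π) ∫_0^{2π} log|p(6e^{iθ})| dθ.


Zeros: -5, -5, 1, 1; r = 6.
Inside |z| < r: -5, -5, 1, 1. Outside (|z| ≥ r): ∅.
p(0) = 25, so log|p(0)| = log(25) = 3.2189.
Apply Jensen: I(r) = log|p(0)| + Σ_k log(r/|z_k|), summed over zeros inside |z| < r.
  log(r/|z_k|) for z_k = 1: log(6/1) = 1.7918
  log(r/|z_k|) for z_k = -5: log(6/5) = 0.1823
  log(r/|z_k|) for z_k = 1: log(6/1) = 1.7918
  log(r/|z_k|) for z_k = -5: log(6/5) = 0.1823
Sum over inside zeros: 3.9482.
I(r) = log|p(0)| + (inside sum) = 3.2189 + 3.9482 = 7.1670.
Closed form (all zeros inside, monic): I(r) = n·log(r) = 4·log(6) = 7.1670. ✓

I(r) ≈ 7.1670.


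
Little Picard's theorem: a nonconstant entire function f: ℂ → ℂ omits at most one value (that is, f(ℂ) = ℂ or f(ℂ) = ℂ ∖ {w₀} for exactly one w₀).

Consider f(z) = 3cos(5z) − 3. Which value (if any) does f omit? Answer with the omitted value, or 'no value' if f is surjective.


Little Picard bounds the complement of f(ℂ) to at most one point.
cos is entire and surjective onto ℂ: for every w ∈ ℂ, cos(ζ) = w has a solution ζ ∈ ℂ (e.g., via the complex inverse arccos). With ζ = 5z this gives z = ζ/(5). Then 3·cos(5z) takes every value in 3·ℂ = ℂ, and adding -3 is a bijection of ℂ. So f is surjective and omits no value. (Note: only on the real line is cos bounded by [−1, 1].)

Omitted value: no value.


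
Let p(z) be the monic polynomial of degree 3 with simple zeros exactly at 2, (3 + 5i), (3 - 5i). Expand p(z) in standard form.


The polynomial is p(z) = ∏_{α ∈ S} (z − α), where S = {2, (3 + 5i), (3 - 5i)}.
Expanding the product yields: p(z) = z^3 -8·z^2 + 46·z -68.
Note conjugate pairs combine to real quadratics: (z − (3+5i))(z − (3−5i)) = z² − 6z + 34.
The resulting polynomial has degree 3 and real coefficients as required.

p(z) = z^3 -8·z^2 + 46·z -68.


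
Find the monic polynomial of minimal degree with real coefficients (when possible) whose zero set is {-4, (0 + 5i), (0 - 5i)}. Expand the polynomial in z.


The polynomial is p(z) = ∏_{α ∈ S} (z − α), where S = {-4, (0 + 5i), (0 - 5i)}.
Expanding the product yields: p(z) = z^3 + 4·z^2 + 25·z + 100.
Note conjugate pairs combine to real quadratics: (z − (0+5i))(z − (0−5i)) = z² + 25.
The resulting polynomial has degree 3 and real coefficients as required.

p(z) = z^3 + 4·z^2 + 25·z + 100.


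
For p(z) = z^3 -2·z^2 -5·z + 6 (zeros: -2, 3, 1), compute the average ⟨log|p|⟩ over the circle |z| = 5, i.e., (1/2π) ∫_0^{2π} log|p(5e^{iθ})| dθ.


Zeros: -2, 1, 3; r = 5.
Inside |z| < r: -2, 1, 3. Outside (|z| ≥ r): ∅.
p(0) = 6, so log|p(0)| = log(6) = 1.7918.
Apply Jensen: I(r) = log|p(0)| + Σ_k log(r/|z_k|), summed over zeros inside |z| < r.
  log(r/|z_k|) for z_k = -2: log(5/2) = 0.9163
  log(r/|z_k|) for z_k = 3: log(5/3) = 0.5108
  log(r/|z_k|) for z_k = 1: log(5/1) = 1.6094
Sum over inside zeros: 3.0366.
I(r) = log|p(0)| + (inside sum) = 1.7918 + 3.0366 = 4.8283.
Closed form (all zeros inside, monic): I(r) = n·log(r) = 3·log(5) = 4.8283. ✓

I(r) ≈ 4.8283.


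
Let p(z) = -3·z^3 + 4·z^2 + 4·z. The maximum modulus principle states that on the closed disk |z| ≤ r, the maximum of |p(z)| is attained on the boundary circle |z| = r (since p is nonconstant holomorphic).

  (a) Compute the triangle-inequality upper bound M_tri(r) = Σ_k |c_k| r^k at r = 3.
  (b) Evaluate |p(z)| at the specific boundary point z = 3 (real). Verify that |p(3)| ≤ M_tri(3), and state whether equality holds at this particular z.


Coefficients: c_0 = 0, c_1 = 4, c_2 = 4, c_3 = -3. Radius r = 3.
Part (a). Triangle bound: M_tri(r) = Σ_k |c_k| r^k
  = |0|·3^0 + |4|·3^1 + |4|·3^2 + |-3|·3^3
  = 0 + 12 + 36 + 81 = 129.
This bounds M(r) := max_{|z|=r} |p(z)| from above; equality holds iff all terms c_k z^k can be made to align in phase at a single z on |z|=r.
Part (b). At z = 3 (real, on the circle |z| = r):
  p(3) = (0)·3^0 + (4)·3^1 + (4)·3^2 + (-3)·3^3 = -33.
  |p(3)| = 33.
Check: |p(3)| = 33 ≤ 129 = M_tri(3). ✓ Equality does not hold at z = 3 (the coefficients have mixed signs, so the terms do not all align in phase there).

M_tri(3) = 129; |p(3)| = 33; equality at z=3: no.


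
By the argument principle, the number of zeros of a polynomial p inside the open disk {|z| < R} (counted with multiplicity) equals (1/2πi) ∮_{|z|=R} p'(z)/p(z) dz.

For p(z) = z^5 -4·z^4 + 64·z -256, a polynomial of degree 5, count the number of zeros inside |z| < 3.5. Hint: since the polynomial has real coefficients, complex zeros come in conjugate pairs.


The zeros of p are: (2 + 2i), (2 - 2i), (-2 + 2i), (-2 - 2i), 4.
Their magnitudes are: 2.828, 2.828, 2.828, 2.828, 4.
Zeros with |z| < R = 3.5: (2 + 2i), (2 - 2i), (-2 + 2i), (-2 - 2i).
Count = 4.
By the argument principle, (1/2πi) ∮_{|z|=R} p'(z)/p(z) dz equals exactly this count.

Number of zeros inside |z| < 3.5: 4.


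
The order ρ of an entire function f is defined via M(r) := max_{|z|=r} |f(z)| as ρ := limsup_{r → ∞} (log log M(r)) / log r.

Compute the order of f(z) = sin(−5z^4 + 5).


Write sin(w) = (e^{iw} ± e^{−iw})/(2 or 2i), so |sin(w)| ≤ e^{|w|}. With w = −5z^4 + 5, |w| ≤ 5r^4 + 5 on |z|=r, giving M(r) ≤ e^{5r^4 + 5} and ρ ≤ 4. For the lower bound, choose z on |z|=r with -5z^4 purely imaginary of modulus 5r^4; then |sin(−5z^4 + 5)| grows like e^{5r^4}/2, so ρ ≥ 4. Hence ρ = 4.
Therefore ρ = 4.

Order ρ = 4.


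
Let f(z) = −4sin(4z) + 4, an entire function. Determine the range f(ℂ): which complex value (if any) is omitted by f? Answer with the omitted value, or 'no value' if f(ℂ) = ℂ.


Little Picard bounds the complement of f(ℂ) to at most one point.
sin is entire and surjective onto ℂ: for every w ∈ ℂ, sin(ζ) = w has a solution ζ ∈ ℂ (e.g., via the complex inverse arcsin). With ζ = 4z this gives z = ζ/(4). Then -4·sin(4z) takes every value in -4·ℂ = ℂ, and adding 4 is a bijection of ℂ. So f is surjective and omits no value. (Note: only on the real line is sin bounded by [−1, 1].)

Omitted value: no value.


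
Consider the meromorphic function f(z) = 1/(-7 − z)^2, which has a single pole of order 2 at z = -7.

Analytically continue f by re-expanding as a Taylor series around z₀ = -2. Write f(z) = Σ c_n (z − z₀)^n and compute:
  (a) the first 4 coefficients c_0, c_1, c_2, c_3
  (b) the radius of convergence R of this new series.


Let w = z − z₀, so z = z₀ + w.
Then -7 − z = -7 − (z₀ + w) = (-7 − z₀) − w = -5 − w.
f(z) = 1/(-5 − w)^2 = (1/(-5)^2) · (1 − w/(-5))^{−2}.
By the binomial series (1−u)^{−2} = Σ_{n≥0} C(n+1, 1) u^n for |u|<1, with u = w/(-5):
  c_n = C(n+1, 1) / (-5)^(n+2).
  c_0 = 1/(-5)^2 = 1/25.
  c_1 = 2/(-5)^3 = -2/125.
  c_2 = 3/(-5)^4 = 3/625.
  c_3 = 4/(-5)^5 = -4/3125.
The series is valid for |w/d| < 1, i.e. |z − z₀| < |d|.
Radius of convergence: R = |-7 − z₀| = |-5| = 5 (distance from z₀ to the singularity z = -7).

c_0 = 1/25, c_1 = -2/125, c_2 = 3/625, c_3 = -4/3125; R = 5.


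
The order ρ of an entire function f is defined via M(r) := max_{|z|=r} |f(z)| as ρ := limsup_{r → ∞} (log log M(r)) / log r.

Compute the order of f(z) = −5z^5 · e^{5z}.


M(r) = max_{|z|=r} |-5|·|z|^5·|e^{5z}| = 5·r^5 · e^{5r^1} (the factors attain their maxima compatibly on |z|=r). Then log M(r) = log 5 + 5·log r + 5r^1, dominated by the last term, so log log M(r) ~ 1·log r. The polynomial factor -5z^5 contributes only a log r term and does not affect the order. ρ = 1.
Therefore ρ = 1.

Order ρ = 1.


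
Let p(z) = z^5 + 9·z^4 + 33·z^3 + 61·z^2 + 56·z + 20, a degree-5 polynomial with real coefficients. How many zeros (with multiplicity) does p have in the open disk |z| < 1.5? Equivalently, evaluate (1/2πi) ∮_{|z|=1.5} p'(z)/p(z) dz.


The zeros of p are: (-2 + 1i), (-2 - 1i), -2, -1, -2.
Their magnitudes are: 2.236, 2.236, 2, 1, 2.
Zeros with |z| < R = 1.5: -1.
Count = 1.
By the argument principle, (1/2πi) ∮_{|z|=R} p'(z)/p(z) dz equals exactly this count.

Number of zeros inside |z| < 1.5: 1.


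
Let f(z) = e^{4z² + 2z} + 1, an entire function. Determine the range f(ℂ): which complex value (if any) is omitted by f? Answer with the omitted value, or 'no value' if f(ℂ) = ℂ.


Little Picard bounds the complement of f(ℂ) to at most one point.
The exponent g(z) = 4z² + 2z is a nonconstant polynomial, hence surjective onto ℂ. So e^{g(z)} takes every value in {e^w : w ∈ ℂ} = ℂ ∖ {0}. Adding 1 shifts the range to ℂ ∖ {1}. f omits exactly 1.

Omitted value: 1.


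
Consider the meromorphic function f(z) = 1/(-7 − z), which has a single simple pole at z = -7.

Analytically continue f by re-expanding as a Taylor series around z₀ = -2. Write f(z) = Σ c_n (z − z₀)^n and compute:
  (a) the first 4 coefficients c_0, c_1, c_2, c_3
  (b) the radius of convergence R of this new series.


Let w = z − z₀, so z = z₀ + w.
Then -7 − z = -7 − (z₀ + w) = (-7 − z₀) − w = -5 − w.
f(z) = 1/(-5 − w) = (1/(-5)) · 1/(1 − w/(-5)) = Σ_{n≥0} w^n / (-5)^(n+1).
So c_n = 1/(-5)^(n+1):
  c_0 = 1/(-5)^1 = -1/5.
  c_1 = 1/(-5)^2 = 1/25.
  c_2 = 1/(-5)^3 = -1/125.
  c_3 = 1/(-5)^4 = 1/625.
The series is valid for |w/d| < 1, i.e. |z − z₀| < |d|.
Radius of convergence: R = |-7 − z₀| = |-5| = 5 (distance from z₀ to the singularity z = -7).

c_0 = -1/5, c_1 = 1/25, c_2 = -1/125, c_3 = 1/625; R = 5.


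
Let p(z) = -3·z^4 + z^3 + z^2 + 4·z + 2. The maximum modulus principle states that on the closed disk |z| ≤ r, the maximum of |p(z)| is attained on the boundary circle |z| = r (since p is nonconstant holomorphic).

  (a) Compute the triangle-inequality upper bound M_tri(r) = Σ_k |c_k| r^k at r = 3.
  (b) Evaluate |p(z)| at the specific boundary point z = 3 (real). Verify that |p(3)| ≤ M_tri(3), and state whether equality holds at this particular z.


Coefficients: c_0 = 2, c_1 = 4, c_2 = 1, c_3 = 1, c_4 = -3. Radius r = 3.
Part (a). Triangle bound: M_tri(r) = Σ_k |c_k| r^k
  = |2|·3^0 + |4|·3^1 + |1|·3^2 + |1|·3^3 + |-3|·3^4
  = 2 + 12 + 9 + 27 + 243 = 293.
This bounds M(r) := max_{|z|=r} |p(z)| from above; equality holds iff all terms c_k z^k can be made to align in phase at a single z on |z|=r.
Part (b). At z = 3 (real, on the circle |z| = r):
  p(3) = (2)·3^0 + (4)·3^1 + (1)·3^2 + (1)·3^3 + (-3)·3^4 = -193.
  |p(3)| = 193.
Check: |p(3)| = 193 ≤ 293 = M_tri(3). ✓ Equality does not hold at z = 3 (the coefficients have mixed signs, so the terms do not all align in phase there).

M_tri(3) = 293; |p(3)| = 193; equality at z=3: no.


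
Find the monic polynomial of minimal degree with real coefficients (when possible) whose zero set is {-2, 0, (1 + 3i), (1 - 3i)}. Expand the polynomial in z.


The polynomial is p(z) = ∏_{α ∈ S} (z − α), where S = {-2, 0, (1 + 3i), (1 - 3i)}.
Expanding the product yields: p(z) = z^4 + 6·z^2 + 20·z.
Note conjugate pairs combine to real quadratics: (z − (1+3i))(z − (1−3i)) = z² − 2z + 10.
The resulting polynomial has degree 4 and real coefficients as required.

p(z) = z^4 + 6·z^2 + 20·z.


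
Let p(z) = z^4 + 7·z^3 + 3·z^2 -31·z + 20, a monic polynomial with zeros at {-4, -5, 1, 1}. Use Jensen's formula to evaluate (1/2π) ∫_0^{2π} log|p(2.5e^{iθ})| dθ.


Zeros: -5, -4, 1, 1; r = 2.5.
Inside |z| < r: 1, 1. Outside (|z| ≥ r): -5, -4.
p(0) = 20, so log|p(0)| = log(20) = 2.9957.
Apply Jensen: I(r) = log|p(0)| + Σ_k log(r/|z_k|), summed over zeros inside |z| < r.
  log(r/|z_k|) for z_k = 1: log(2.5/1) = 0.9163
  log(r/|z_k|) for z_k = 1: log(2.5/1) = 0.9163
  Outside zeros (-5, -4) contribute nothing to the Jensen sum.
Sum over inside zeros: 1.8326.
I(r) = log|p(0)| + (inside sum) = 2.9957 + 1.8326 = 4.8283.
Note: since some zeros are outside |z| ≤ r, the simplified n·log(r) form does NOT apply — only the inside zeros contribute.

I(r) ≈ 4.8283.


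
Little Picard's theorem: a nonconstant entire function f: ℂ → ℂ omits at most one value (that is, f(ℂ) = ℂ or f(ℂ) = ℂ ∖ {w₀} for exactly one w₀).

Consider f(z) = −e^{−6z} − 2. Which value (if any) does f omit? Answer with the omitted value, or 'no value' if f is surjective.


Little Picard bounds the complement of f(ℂ) to at most one point.
e^{−6z} is never zero on ℂ, so -1·e^{−6z} takes every value in ℂ ∖ {0}. Adding -2 shifts the range to ℂ ∖ {-2}. Thus f omits exactly the value -2.

Omitted value: -2.


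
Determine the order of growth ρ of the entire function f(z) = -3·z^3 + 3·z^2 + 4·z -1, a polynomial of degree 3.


|f(z)| ≤ Σ|c_k|·r^k = O(r^3) as r → ∞. Polynomial growth is O(e^{r^ε}) for every ε > 0 (since r^3/e^{r^ε} → 0), so ρ ≤ ε for all ε > 0, i.e. ρ = 0. Every nonconstant polynomial has order 0.
Therefore ρ = 0.

Order ρ = 0.


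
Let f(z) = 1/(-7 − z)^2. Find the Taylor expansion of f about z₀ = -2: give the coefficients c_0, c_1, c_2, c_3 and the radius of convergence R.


Let w = z − z₀, so z = z₀ + w.
Then -7 − z = -7 − (z₀ + w) = (-7 − z₀) − w = -5 − w.
f(z) = 1/(-5 − w)^2 = (1/(-5)^2) · (1 − w/(-5))^{−2}.
By the binomial series (1−u)^{−2} = Σ_{n≥0} C(n+1, 1) u^n for |u|<1, with u = w/(-5):
  c_n = C(n+1, 1) / (-5)^(n+2).
  c_0 = 1/(-5)^2 = 1/25.
  c_1 = 2/(-5)^3 = -2/125.
  c_2 = 3/(-5)^4 = 3/625.
  c_3 = 4/(-5)^5 = -4/3125.
The series is valid for |w/d| < 1, i.e. |z − z₀| < |d|.
Radius of convergence: R = |-7 − z₀| = |-5| = 5 (distance from z₀ to the singularity z = -7).

c_0 = 1/25, c_1 = -2/125, c_2 = 3/625, c_3 = -4/3125; R = 5.


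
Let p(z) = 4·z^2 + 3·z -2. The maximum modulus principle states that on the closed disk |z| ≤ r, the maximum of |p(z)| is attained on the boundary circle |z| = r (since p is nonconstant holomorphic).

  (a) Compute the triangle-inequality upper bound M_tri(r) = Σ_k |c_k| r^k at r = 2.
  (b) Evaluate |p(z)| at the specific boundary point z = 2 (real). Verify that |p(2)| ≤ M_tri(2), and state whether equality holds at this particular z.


Coefficients: c_0 = -2, c_1 = 3, c_2 = 4. Radius r = 2.
Part (a). Triangle bound: M_tri(r) = Σ_k |c_k| r^k
  = |-2|·2^0 + |3|·2^1 + |4|·2^2
  = 2 + 6 + 16 = 24.
This bounds M(r) := max_{|z|=r} |p(z)| from above; equality holds iff all terms c_k z^k can be made to align in phase at a single z on |z|=r.
Part (b). At z = 2 (real, on the circle |z| = r):
  p(2) = (-2)·2^0 + (3)·2^1 + (4)·2^2 = 20.
  |p(2)| = 20.
Check: |p(2)| = 20 ≤ 24 = M_tri(2). ✓ Equality does not hold at z = 2 (the coefficients have mixed signs, so the terms do not all align in phase there).

M_tri(2) = 24; |p(2)| = 20; equality at z=2: no.


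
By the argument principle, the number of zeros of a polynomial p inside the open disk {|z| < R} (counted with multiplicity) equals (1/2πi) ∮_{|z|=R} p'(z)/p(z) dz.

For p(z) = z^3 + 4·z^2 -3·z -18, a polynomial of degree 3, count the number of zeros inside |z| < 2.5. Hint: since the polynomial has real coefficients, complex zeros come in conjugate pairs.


The zeros of p are: 2, -3, -3.
Their magnitudes are: 2, 3, 3.
Zeros with |z| < R = 2.5: 2.
Count = 1.
By the argument principle, (1/2πi) ∮_{|z|=R} p'(z)/p(z) dz equals exactly this count.

Number of zeros inside |z| < 2.5: 1.


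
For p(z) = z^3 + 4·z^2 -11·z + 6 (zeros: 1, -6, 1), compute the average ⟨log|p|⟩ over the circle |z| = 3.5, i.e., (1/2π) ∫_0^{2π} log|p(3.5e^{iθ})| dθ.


Zeros: -6, 1, 1; r = 3.5.
Inside |z| < r: 1, 1. Outside (|z| ≥ r): -6.
p(0) = 6, so log|p(0)| = log(6) = 1.7918.
Apply Jensen: I(r) = log|p(0)| + Σ_k log(r/|z_k|), summed over zeros inside |z| < r.
  log(r/|z_k|) for z_k = 1: log(3.5/1) = 1.2528
  log(r/|z_k|) for z_k = 1: log(3.5/1) = 1.2528
  Outside zeros (-6) contribute nothing to the Jensen sum.
Sum over inside zeros: 2.5055.
I(r) = log|p(0)| + (inside sum) = 1.7918 + 2.5055 = 4.2973.
Note: since some zeros are outside |z| ≤ r, the simplified n·log(r) form does NOT apply — only the inside zeros contribute.

I(r) ≈ 4.2973.


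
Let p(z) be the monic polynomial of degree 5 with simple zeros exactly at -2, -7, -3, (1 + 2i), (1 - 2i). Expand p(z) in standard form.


The polynomial is p(z) = ∏_{α ∈ S} (z − α), where S = {-2, -7, -3, (1 + 2i), (1 - 2i)}.
Expanding the product yields: p(z) = z^5 + 10·z^4 + 22·z^3 + 20·z^2 + 121·z + 210.
Note conjugate pairs combine to real quadratics: (z − (1+2i))(z − (1−2i)) = z² − 2z + 5.
The resulting polynomial has degree 5 and real coefficients as required.

p(z) = z^5 + 10·z^4 + 22·z^3 + 20·z^2 + 121·z + 210.


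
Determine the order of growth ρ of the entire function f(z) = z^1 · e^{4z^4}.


M(r) = max_{|z|=r} |1|·|z|^1·|e^{4z^4}| = 1·r^1 · e^{4r^4} (the factors attain their maxima compatibly on |z|=r). Then log M(r) = log 1 + 1·log r + 4r^4, dominated by the last term, so log log M(r) ~ 4·log r. The polynomial factor 1z^1 contributes only a log r term and does not affect the order. ρ = 4.
Therefore ρ = 4.

Order ρ = 4.


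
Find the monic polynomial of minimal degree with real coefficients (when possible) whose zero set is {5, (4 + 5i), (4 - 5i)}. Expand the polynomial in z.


The polynomial is p(z) = ∏_{α ∈ S} (z − α), where S = {5, (4 + 5i), (4 - 5i)}.
Expanding the product yields: p(z) = z^3 -13·z^2 + 81·z -205.
Note conjugate pairs combine to real quadratics: (z − (4+5i))(z − (4−5i)) = z² − 8z + 41.
The resulting polynomial has degree 3 and real coefficients as required.

p(z) = z^3 -13·z^2 + 81·z -205.


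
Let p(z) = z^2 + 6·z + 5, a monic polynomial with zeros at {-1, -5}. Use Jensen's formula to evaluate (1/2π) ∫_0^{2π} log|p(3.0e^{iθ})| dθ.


Zeros: -5, -1; r = 3.0.
Inside |z| < r: -1. Outside (|z| ≥ r): -5.
p(0) = 5, so log|p(0)| = log(5) = 1.6094.
Apply Jensen: I(r) = log|p(0)| + Σ_k log(r/|z_k|), summed over zeros inside |z| < r.
  log(r/|z_k|) for z_k = -1: log(3.0/1) = 1.0986
  Outside zeros (-5) contribute nothing to the Jensen sum.
Sum over inside zeros: 1.0986.
I(r) = log|p(0)| + (inside sum) = 1.6094 + 1.0986 = 2.7081.
Note: since some zeros are outside |z| ≤ r, the simplified n·log(r) form does NOT apply — only the inside zeros contribute.

I(r) ≈ 2.7081.


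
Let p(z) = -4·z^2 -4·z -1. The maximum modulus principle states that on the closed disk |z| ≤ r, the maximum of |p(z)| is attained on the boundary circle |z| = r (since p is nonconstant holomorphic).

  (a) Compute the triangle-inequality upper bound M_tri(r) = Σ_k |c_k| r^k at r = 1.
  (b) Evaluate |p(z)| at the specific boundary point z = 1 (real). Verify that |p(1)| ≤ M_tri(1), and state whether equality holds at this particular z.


Coefficients: c_0 = -1, c_1 = -4, c_2 = -4. Radius r = 1.
Part (a). Triangle bound: M_tri(r) = Σ_k |c_k| r^k
  = |-1|·1^0 + |-4|·1^1 + |-4|·1^2
  = 1 + 4 + 4 = 9.
This bounds M(r) := max_{|z|=r} |p(z)| from above; equality holds iff all terms c_k z^k can be made to align in phase at a single z on |z|=r.
Part (b). At z = 1 (real, on the circle |z| = r):
  p(1) = (-1)·1^0 + (-4)·1^1 + (-4)·1^2 = -9.
  |p(1)| = 9.
Since all nonzero coefficients share the same sign, |p(1)| = 9 = M_tri(1); the triangle bound is attained at z = 1, so in fact M(r) = 9.

M_tri(1) = 9; |p(1)| = 9; equality at z=1: yes.


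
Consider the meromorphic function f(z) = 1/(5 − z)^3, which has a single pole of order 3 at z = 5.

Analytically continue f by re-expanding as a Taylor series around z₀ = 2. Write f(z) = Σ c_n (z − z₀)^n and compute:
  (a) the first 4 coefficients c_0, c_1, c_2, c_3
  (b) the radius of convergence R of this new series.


Let w = z − z₀, so z = z₀ + w.
Then 5 − z = 5 − (z₀ + w) = (5 − z₀) − w = 3 − w.
f(z) = 1/(3 − w)^3 = (1/(3)^3) · (1 − w/(3))^{−3}.
By the binomial series (1−u)^{−3} = Σ_{n≥0} C(n+2, 2) u^n for |u|<1, with u = w/(3):
  c_n = C(n+2, 2) / (3)^(n+3).
  c_0 = 1/(3)^3 = 1/27.
  c_1 = 3/(3)^4 = 1/27.
  c_2 = 6/(3)^5 = 2/81.
  c_3 = 10/(3)^6 = 10/729.
The series is valid for |w/d| < 1, i.e. |z − z₀| < |d|.
Radius of convergence: R = |5 − z₀| = |3| = 3 (distance from z₀ to the singularity z = 5).

c_0 = 1/27, c_1 = 1/27, c_2 = 2/81, c_3 = 10/729; R = 3.


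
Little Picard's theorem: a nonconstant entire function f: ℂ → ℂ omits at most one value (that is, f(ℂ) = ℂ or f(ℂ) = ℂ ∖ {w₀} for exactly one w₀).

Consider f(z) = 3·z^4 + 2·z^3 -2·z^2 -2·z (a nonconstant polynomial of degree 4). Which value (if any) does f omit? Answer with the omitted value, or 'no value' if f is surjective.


Little Picard bounds the complement of f(ℂ) to at most one point.
For every w ∈ ℂ, the equation p(z) − w = 0 is a nonconstant polynomial in z and hence has at least one root by the fundamental theorem of algebra. So p is surjective onto ℂ, omitting no value.

Omitted value: no value.


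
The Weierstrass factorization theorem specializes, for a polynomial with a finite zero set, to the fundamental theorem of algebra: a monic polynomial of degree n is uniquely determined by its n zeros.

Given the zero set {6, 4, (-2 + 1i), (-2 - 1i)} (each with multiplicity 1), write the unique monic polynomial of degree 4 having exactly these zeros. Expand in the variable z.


The polynomial is p(z) = ∏_{α ∈ S} (z − α), where S = {6, 4, (-2 + 1i), (-2 - 1i)}.
Expanding the product yields: p(z) = z^4 -6·z^3 -11·z^2 + 46·z + 120.
Note conjugate pairs combine to real quadratics: (z − (-2+1i))(z − (-2−1i)) = z² + 4z + 5.
The resulting polynomial has degree 4 and real coefficients as required.

p(z) = z^4 -6·z^3 -11·z^2 + 46·z + 120.


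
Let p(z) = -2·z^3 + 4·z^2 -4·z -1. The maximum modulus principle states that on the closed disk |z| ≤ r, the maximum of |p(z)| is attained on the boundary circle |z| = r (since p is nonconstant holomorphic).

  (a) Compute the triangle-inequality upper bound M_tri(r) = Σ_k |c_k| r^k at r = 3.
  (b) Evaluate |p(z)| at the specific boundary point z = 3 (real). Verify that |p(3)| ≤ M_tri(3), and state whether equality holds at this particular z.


Coefficients: c_0 = -1, c_1 = -4, c_2 = 4, c_3 = -2. Radius r = 3.
Part (a). Triangle bound: M_tri(r) = Σ_k |c_k| r^k
  = |-1|·3^0 + |-4|·3^1 + |4|·3^2 + |-2|·3^3
  = 1 + 12 + 36 + 54 = 103.
This bounds M(r) := max_{|z|=r} |p(z)| from above; equality holds iff all terms c_k z^k can be made to align in phase at a single z on |z|=r.
Part (b). At z = 3 (real, on the circle |z| = r):
  p(3) = (-1)·3^0 + (-4)·3^1 + (4)·3^2 + (-2)·3^3 = -31.
  |p(3)| = 31.
Check: |p(3)| = 31 ≤ 103 = M_tri(3). ✓ Equality does not hold at z = 3 (the coefficients have mixed signs, so the terms do not all align in phase there).

M_tri(3) = 103; |p(3)| = 31; equality at z=3: no.


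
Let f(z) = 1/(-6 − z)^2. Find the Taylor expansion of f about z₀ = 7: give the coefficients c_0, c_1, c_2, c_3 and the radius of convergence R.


Let w = z − z₀, so z = z₀ + w.
Then -6 − z = -6 − (z₀ + w) = (-6 − z₀) − w = -13 − w.
f(z) = 1/(-13 − w)^2 = (1/(-13)^2) · (1 − w/(-13))^{−2}.
By the binomial series (1−u)^{−2} = Σ_{n≥0} C(n+1, 1) u^n for |u|<1, with u = w/(-13):
  c_n = C(n+1, 1) / (-13)^(n+2).
  c_0 = 1/(-13)^2 = 1/169.
  c_1 = 2/(-13)^3 = -2/2197.
  c_2 = 3/(-13)^4 = 3/28561.
  c_3 = 4/(-13)^5 = -4/371293.
The series is valid for |w/d| < 1, i.e. |z − z₀| < |d|.
Radius of convergence: R = |-6 − z₀| = |-13| = 13 (distance from z₀ to the singularity z = -6).

c_0 = 1/169, c_1 = -2/2197, c_2 = 3/28561, c_3 = -4/371293; R = 13.


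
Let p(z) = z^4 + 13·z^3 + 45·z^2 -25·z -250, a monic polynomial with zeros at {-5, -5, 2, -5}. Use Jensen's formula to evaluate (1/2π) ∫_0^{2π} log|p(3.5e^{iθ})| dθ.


Zeros: -5, -5, -5, 2; r = 3.5.
Inside |z| < r: 2. Outside (|z| ≥ r): -5, -5, -5.
p(0) = -250, so log|p(0)| = log(250) = 5.5215.
Apply Jensen: I(r) = log|p(0)| + Σ_k log(r/|z_k|), summed over zeros inside |z| < r.
  log(r/|z_k|) for z_k = 2: log(3.5/2) = 0.5596
  Outside zeros (-5, -5, -5) contribute nothing to the Jensen sum.
Sum over inside zeros: 0.5596.
I(r) = log|p(0)| + (inside sum) = 5.5215 + 0.5596 = 6.0811.
Note: since some zeros are outside |z| ≤ r, the simplified n·log(r) form does NOT apply — only the inside zeros contribute.

I(r) ≈ 6.0811.


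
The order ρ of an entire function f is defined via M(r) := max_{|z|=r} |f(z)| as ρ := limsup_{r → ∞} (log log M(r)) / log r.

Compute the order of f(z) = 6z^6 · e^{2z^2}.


M(r) = max_{|z|=r} |6|·|z|^6·|e^{2z^2}| = 6·r^6 · e^{2r^2} (the factors attain their maxima compatibly on |z|=r). Then log M(r) = log 6 + 6·log r + 2r^2, dominated by the last term, so log log M(r) ~ 2·log r. The polynomial factor 6z^6 contributes only a log r term and does not affect the order. ρ = 2.
Therefore ρ = 2.

Order ρ = 2.


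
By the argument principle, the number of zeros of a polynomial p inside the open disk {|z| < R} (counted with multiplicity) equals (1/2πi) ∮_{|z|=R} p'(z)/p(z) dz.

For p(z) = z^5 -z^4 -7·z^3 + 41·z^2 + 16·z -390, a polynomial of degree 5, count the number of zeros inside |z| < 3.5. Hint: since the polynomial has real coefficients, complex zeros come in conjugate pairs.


The zeros of p are: 3, (2 + 3i), (2 - 3i), (-3 + 1i), (-3 - 1i).
Their magnitudes are: 3, 3.606, 3.606, 3.162, 3.162.
Zeros with |z| < R = 3.5: 3, (-3 + 1i), (-3 - 1i).
Count = 3.
By the argument principle, (1/2πi) ∮_{|z|=R} p'(z)/p(z) dz equals exactly this count.

Number of zeros inside |z| < 3.5: 3.


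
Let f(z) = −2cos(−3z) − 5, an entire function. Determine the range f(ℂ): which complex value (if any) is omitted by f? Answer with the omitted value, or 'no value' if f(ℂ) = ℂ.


Little Picard bounds the complement of f(ℂ) to at most one point.
cos is entire and surjective onto ℂ: for every w ∈ ℂ, cos(ζ) = w has a solution ζ ∈ ℂ (e.g., via the complex inverse arccos). With ζ = −3z this gives z = ζ/(-3). Then -2·cos(−3z) takes every value in -2·ℂ = ℂ, and adding -5 is a bijection of ℂ. So f is surjective and omits no value. (Note: only on the real line is cos bounded by [−1, 1].)

Omitted value: no value.


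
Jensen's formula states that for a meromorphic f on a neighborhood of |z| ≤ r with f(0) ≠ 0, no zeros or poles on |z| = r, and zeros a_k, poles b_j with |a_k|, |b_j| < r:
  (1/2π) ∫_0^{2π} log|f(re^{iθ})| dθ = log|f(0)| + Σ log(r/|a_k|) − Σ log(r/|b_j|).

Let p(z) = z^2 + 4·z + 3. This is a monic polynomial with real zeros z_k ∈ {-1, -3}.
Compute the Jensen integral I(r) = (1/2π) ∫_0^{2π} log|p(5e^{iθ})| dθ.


Zeros: -3, -1; r = 5.
Inside |z| < r: -3, -1. Outside (|z| ≥ r): ∅.
p(0) = 3, so log|p(0)| = log(3) = 1.0986.
Apply Jensen: I(r) = log|p(0)| + Σ_k log(r/|z_k|), summed over zeros inside |z| < r.
  log(r/|z_k|) for z_k = -1: log(5/1) = 1.6094
  log(r/|z_k|) for z_k = -3: log(5/3) = 0.5108
Sum over inside zeros: 2.1203.
I(r) = log|p(0)| + (inside sum) = 1.0986 + 2.1203 = 3.2189.
Closed form (all zeros inside, monic): I(r) = n·log(r) = 2·log(5) = 3.2189. ✓

I(r) ≈ 3.2189.


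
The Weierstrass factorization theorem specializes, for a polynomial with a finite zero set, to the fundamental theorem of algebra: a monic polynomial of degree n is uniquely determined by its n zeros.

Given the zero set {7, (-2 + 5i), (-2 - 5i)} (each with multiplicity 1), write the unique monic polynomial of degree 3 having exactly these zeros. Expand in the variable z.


The polynomial is p(z) = ∏_{α ∈ S} (z − α), where S = {7, (-2 + 5i), (-2 - 5i)}.
Expanding the product yields: p(z) = z^3 -3·z^2 + z -203.
Note conjugate pairs combine to real quadratics: (z − (-2+5i))(z − (-2−5i)) = z² + 4z + 29.
The resulting polynomial has degree 3 and real coefficients as required.

p(z) = z^3 -3·z^2 + z -203.


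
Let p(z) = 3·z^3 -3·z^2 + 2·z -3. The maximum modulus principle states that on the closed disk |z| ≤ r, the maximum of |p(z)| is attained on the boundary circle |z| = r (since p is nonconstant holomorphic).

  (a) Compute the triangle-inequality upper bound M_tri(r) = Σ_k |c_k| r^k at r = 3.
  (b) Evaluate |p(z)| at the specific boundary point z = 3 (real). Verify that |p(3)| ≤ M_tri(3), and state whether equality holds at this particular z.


Coefficients: c_0 = -3, c_1 = 2, c_2 = -3, c_3 = 3. Radius r = 3.
Part (a). Triangle bound: M_tri(r) = Σ_k |c_k| r^k
  = |-3|·3^0 + |2|·3^1 + |-3|·3^2 + |3|·3^3
  = 3 + 6 + 27 + 81 = 117.
This bounds M(r) := max_{|z|=r} |p(z)| from above; equality holds iff all terms c_k z^k can be made to align in phase at a single z on |z|=r.
Part (b). At z = 3 (real, on the circle |z| = r):
  p(3) = (-3)·3^0 + (2)·3^1 + (-3)·3^2 + (3)·3^3 = 57.
  |p(3)| = 57.
Check: |p(3)| = 57 ≤ 117 = M_tri(3). ✓ Equality does not hold at z = 3 (the coefficients have mixed signs, so the terms do not all align in phase there).

M_tri(3) = 117; |p(3)| = 57; equality at z=3: no.


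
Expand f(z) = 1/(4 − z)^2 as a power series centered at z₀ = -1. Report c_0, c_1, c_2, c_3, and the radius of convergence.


Let w = z − z₀, so z = z₀ + w.
Then 4 − z = 4 − (z₀ + w) = (4 − z₀) − w = 5 − w.
f(z) = 1/(5 − w)^2 = (1/(5)^2) · (1 − w/(5))^{−2}.
By the binomial series (1−u)^{−2} = Σ_{n≥0} C(n+1, 1) u^n for |u|<1, with u = w/(5):
  c_n = C(n+1, 1) / (5)^(n+2).
  c_0 = 1/(5)^2 = 1/25.
  c_1 = 2/(5)^3 = 2/125.
  c_2 = 3/(5)^4 = 3/625.
  c_3 = 4/(5)^5 = 4/3125.
The series is valid for |w/d| < 1, i.e. |z − z₀| < |d|.
Radius of convergence: R = |4 − z₀| = |5| = 5 (distance from z₀ to the singularity z = 4).

c_0 = 1/25, c_1 = 2/125, c_2 = 3/625, c_3 = 4/3125; R = 5.


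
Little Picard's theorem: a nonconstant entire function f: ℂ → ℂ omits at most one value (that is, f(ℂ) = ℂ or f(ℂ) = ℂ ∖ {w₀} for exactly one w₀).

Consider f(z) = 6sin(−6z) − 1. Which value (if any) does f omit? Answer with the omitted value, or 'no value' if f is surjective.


Little Picard bounds the complement of f(ℂ) to at most one point.
sin is entire and surjective onto ℂ: for every w ∈ ℂ, sin(ζ) = w has a solution ζ ∈ ℂ (e.g., via the complex inverse arcsin). With ζ = −6z this gives z = ζ/(-6). Then 6·sin(−6z) takes every value in 6·ℂ = ℂ, and adding -1 is a bijection of ℂ. So f is surjective and omits no value. (Note: only on the real line is sin bounded by [−1, 1].)

Omitted value: no value.


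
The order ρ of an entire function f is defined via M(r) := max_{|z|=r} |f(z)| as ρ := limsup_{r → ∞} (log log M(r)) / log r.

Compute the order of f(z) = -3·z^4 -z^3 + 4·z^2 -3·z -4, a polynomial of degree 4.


|f(z)| ≤ Σ|c_k|·r^k = O(r^4) as r → ∞. Polynomial growth is O(e^{r^ε}) for every ε > 0 (since r^4/e^{r^ε} → 0), so ρ ≤ ε for all ε > 0, i.e. ρ = 0. Every nonconstant polynomial has order 0.
Therefore ρ = 0.

Order ρ = 0.


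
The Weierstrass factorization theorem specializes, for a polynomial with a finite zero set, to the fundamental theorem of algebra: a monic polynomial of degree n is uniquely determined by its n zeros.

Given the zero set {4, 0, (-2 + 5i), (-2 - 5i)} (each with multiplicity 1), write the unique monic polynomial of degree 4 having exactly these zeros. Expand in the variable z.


The polynomial is p(z) = ∏_{α ∈ S} (z − α), where S = {4, 0, (-2 + 5i), (-2 - 5i)}.
Expanding the product yields: p(z) = z^4 + 13·z^2 -116·z.
Note conjugate pairs combine to real quadratics: (z − (-2+5i))(z − (-2−5i)) = z² + 4z + 29.
The resulting polynomial has degree 4 and real coefficients as required.

p(z) = z^4 + 13·z^2 -116·z.


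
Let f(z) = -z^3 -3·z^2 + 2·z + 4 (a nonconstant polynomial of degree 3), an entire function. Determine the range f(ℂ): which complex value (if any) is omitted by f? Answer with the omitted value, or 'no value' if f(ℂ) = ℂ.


Little Picard bounds the complement of f(ℂ) to at most one point.
For every w ∈ ℂ, the equation p(z) − w = 0 is a nonconstant polynomial in z and hence has at least one root by the fundamental theorem of algebra. So p is surjective onto ℂ, omitting no value.

Omitted value: no value.


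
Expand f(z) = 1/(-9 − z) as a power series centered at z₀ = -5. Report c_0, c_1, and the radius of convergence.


Let w = z − z₀, so z = z₀ + w.
Then -9 − z = -9 − (z₀ + w) = (-9 − z₀) − w = -4 − w.
f(z) = 1/(-4 − w) = (1/(-4)) · 1/(1 − w/(-4)) = Σ_{n≥0} w^n / (-4)^(n+1).
So c_n = 1/(-4)^(n+1):
  c_0 = 1/(-4)^1 = -1/4.
  c_1 = 1/(-4)^2 = 1/16.
The series is valid for |w/d| < 1, i.e. |z − z₀| < |d|.
Radius of convergence: R = |-9 − z₀| = |-4| = 4 (distance from z₀ to the singularity z = -9).

c_0 = -1/4, c_1 = 1/16; R = 4.


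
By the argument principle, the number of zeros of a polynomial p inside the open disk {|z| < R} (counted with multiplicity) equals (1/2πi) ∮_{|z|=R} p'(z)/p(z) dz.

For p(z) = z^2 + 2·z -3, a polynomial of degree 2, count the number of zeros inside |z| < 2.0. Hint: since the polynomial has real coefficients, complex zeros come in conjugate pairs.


The zeros of p are: 1, -3.
Their magnitudes are: 1, 3.
Zeros with |z| < R = 2.0: 1.
Count = 1.
By the argument principle, (1/2πi) ∮_{|z|=R} p'(z)/p(z) dz equals exactly this count.

Number of zeros inside |z| < 2.0: 1.


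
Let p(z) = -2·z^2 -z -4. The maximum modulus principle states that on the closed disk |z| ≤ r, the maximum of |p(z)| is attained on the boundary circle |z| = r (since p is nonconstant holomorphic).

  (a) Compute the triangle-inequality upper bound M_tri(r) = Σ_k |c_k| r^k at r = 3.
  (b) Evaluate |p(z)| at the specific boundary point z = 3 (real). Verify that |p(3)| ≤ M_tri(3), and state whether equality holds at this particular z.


Coefficients: c_0 = -4, c_1 = -1, c_2 = -2. Radius r = 3.
Part (a). Triangle bound: M_tri(r) = Σ_k |c_k| r^k
  = |-4|·3^0 + |-1|·3^1 + |-2|·3^2
  = 4 + 3 + 18 = 25.
This bounds M(r) := max_{|z|=r} |p(z)| from above; equality holds iff all terms c_k z^k can be made to align in phase at a single z on |z|=r.
Part (b). At z = 3 (real, on the circle |z| = r):
  p(3) = (-4)·3^0 + (-1)·3^1 + (-2)·3^2 = -25.
  |p(3)| = 25.
Since all nonzero coefficients share the same sign, |p(3)| = 25 = M_tri(3); the triangle bound is attained at z = 3, so in fact M(r) = 25.

M_tri(3) = 25; |p(3)| = 25; equality at z=3: yes.


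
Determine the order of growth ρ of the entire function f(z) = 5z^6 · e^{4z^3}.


M(r) = max_{|z|=r} |5|·|z|^6·|e^{4z^3}| = 5·r^6 · e^{4r^3} (the factors attain their maxima compatibly on |z|=r). Then log M(r) = log 5 + 6·log r + 4r^3, dominated by the last term, so log log M(r) ~ 3·log r. The polynomial factor 5z^6 contributes only a log r term and does not affect the order. ρ = 3.
Therefore ρ = 3.

Order ρ = 3.


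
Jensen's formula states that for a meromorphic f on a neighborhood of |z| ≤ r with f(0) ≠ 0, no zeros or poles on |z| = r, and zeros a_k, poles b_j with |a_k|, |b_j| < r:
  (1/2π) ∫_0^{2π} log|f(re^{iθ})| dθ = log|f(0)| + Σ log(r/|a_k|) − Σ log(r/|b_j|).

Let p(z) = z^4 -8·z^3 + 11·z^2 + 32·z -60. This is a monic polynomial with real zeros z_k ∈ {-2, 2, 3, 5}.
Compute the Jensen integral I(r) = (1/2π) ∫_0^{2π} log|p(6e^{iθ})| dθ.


Zeros: -2, 2, 3, 5; r = 6.
Inside |z| < r: -2, 2, 3, 5. Outside (|z| ≥ r): ∅.
p(0) = -60, so log|p(0)| = log(60) = 4.0943.
Apply Jensen: I(r) = log|p(0)| + Σ_k log(r/|z_k|), summed over zeros inside |z| < r.
  log(r/|z_k|) for z_k = -2: log(6/2) = 1.0986
  log(r/|z_k|) for z_k = 2: log(6/2) = 1.0986
  log(r/|z_k|) for z_k = 3: log(6/3) = 0.6931
  log(r/|z_k|) for z_k = 5: log(6/5) = 0.1823
Sum over inside zeros: 3.0727.
I(r) = log|p(0)| + (inside sum) = 4.0943 + 3.0727 = 7.1670.
Closed form (all zeros inside, monic): I(r) = n·log(r) = 4·log(6) = 7.1670. ✓

I(r) ≈ 7.1670.


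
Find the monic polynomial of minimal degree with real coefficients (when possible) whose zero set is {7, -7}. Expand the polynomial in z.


The polynomial is p(z) = ∏_{α ∈ S} (z − α), where S = {7, -7}.
Expanding the product yields: p(z) = z^2 -49.
The resulting polynomial has degree 2 and real coefficients as required.

p(z) = z^2 -49.


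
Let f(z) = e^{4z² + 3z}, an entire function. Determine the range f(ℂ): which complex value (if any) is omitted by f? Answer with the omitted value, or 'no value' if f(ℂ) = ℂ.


Little Picard bounds the complement of f(ℂ) to at most one point.
The exponent g(z) = 4z² + 3z is a nonconstant polynomial, hence surjective onto ℂ. So e^{g(z)} takes every value in {e^w : w ∈ ℂ} = ℂ ∖ {0}. Adding 0 shifts the range to ℂ ∖ {0}. f omits exactly 0.

Omitted value: 0.


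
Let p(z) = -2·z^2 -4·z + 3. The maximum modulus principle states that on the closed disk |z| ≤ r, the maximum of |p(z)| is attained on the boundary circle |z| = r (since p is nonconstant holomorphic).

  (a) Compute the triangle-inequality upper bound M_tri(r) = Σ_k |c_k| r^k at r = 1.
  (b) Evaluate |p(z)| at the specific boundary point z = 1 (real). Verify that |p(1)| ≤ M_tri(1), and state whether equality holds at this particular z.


Coefficients: c_0 = 3, c_1 = -4, c_2 = -2. Radius r = 1.
Part (a). Triangle bound: M_tri(r) = Σ_k |c_k| r^k
  = |3|·1^0 + |-4|·1^1 + |-2|·1^2
  = 3 + 4 + 2 = 9.
This bounds M(r) := max_{|z|=r} |p(z)| from above; equality holds iff all terms c_k z^k can be made to align in phase at a single z on |z|=r.
Part (b). At z = 1 (real, on the circle |z| = r):
  p(1) = (3)·1^0 + (-4)·1^1 + (-2)·1^2 = -3.
  |p(1)| = 3.
Check: |p(1)| = 3 ≤ 9 = M_tri(1). ✓ Equality does not hold at z = 1 (the coefficients have mixed signs, so the terms do not all align in phase there).

M_tri(1) = 9; |p(1)| = 3; equality at z=1: no.


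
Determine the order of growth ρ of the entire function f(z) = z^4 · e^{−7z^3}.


M(r) = max_{|z|=r} |1|·|z|^4·|e^{−7z^3}| = 1·r^4 · e^{7r^3} (the factors attain their maxima compatibly on |z|=r). Then log M(r) = log 1 + 4·log r + 7r^3, dominated by the last term, so log log M(r) ~ 3·log r. The polynomial factor 1z^4 contributes only a log r term and does not affect the order. ρ = 3.
Therefore ρ = 3.

Order ρ = 3.
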